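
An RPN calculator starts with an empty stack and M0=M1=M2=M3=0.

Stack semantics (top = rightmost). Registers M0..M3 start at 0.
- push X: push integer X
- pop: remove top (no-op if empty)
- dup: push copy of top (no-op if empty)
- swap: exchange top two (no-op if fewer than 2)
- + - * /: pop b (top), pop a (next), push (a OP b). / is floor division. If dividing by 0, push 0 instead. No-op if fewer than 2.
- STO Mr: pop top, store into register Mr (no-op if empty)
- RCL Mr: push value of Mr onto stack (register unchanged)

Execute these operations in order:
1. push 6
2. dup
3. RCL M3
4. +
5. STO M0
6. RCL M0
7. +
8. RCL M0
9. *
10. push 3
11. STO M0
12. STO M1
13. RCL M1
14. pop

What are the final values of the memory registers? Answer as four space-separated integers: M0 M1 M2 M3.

Answer: 3 72 0 0

Derivation:
After op 1 (push 6): stack=[6] mem=[0,0,0,0]
After op 2 (dup): stack=[6,6] mem=[0,0,0,0]
After op 3 (RCL M3): stack=[6,6,0] mem=[0,0,0,0]
After op 4 (+): stack=[6,6] mem=[0,0,0,0]
After op 5 (STO M0): stack=[6] mem=[6,0,0,0]
After op 6 (RCL M0): stack=[6,6] mem=[6,0,0,0]
After op 7 (+): stack=[12] mem=[6,0,0,0]
After op 8 (RCL M0): stack=[12,6] mem=[6,0,0,0]
After op 9 (*): stack=[72] mem=[6,0,0,0]
After op 10 (push 3): stack=[72,3] mem=[6,0,0,0]
After op 11 (STO M0): stack=[72] mem=[3,0,0,0]
After op 12 (STO M1): stack=[empty] mem=[3,72,0,0]
After op 13 (RCL M1): stack=[72] mem=[3,72,0,0]
After op 14 (pop): stack=[empty] mem=[3,72,0,0]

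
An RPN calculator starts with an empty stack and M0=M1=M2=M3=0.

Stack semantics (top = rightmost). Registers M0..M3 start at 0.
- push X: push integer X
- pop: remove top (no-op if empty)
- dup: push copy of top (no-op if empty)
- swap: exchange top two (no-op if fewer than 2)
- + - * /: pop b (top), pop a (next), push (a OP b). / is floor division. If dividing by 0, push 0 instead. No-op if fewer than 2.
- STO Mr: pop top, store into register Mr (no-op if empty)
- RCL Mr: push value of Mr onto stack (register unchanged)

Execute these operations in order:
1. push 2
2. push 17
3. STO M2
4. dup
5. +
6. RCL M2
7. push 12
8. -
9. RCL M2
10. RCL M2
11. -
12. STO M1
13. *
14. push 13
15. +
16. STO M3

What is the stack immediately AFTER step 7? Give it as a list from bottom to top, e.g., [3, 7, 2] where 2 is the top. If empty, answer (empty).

After op 1 (push 2): stack=[2] mem=[0,0,0,0]
After op 2 (push 17): stack=[2,17] mem=[0,0,0,0]
After op 3 (STO M2): stack=[2] mem=[0,0,17,0]
After op 4 (dup): stack=[2,2] mem=[0,0,17,0]
After op 5 (+): stack=[4] mem=[0,0,17,0]
After op 6 (RCL M2): stack=[4,17] mem=[0,0,17,0]
After op 7 (push 12): stack=[4,17,12] mem=[0,0,17,0]

[4, 17, 12]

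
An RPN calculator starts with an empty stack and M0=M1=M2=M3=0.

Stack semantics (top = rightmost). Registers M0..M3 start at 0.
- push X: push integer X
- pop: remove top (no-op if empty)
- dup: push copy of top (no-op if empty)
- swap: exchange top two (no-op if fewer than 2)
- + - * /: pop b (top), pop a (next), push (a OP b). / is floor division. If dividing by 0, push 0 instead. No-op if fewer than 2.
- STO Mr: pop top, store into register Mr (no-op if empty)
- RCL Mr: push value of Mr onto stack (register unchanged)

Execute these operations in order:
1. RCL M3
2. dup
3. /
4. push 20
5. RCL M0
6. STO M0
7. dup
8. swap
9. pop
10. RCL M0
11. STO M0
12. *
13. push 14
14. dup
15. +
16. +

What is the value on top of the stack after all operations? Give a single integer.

After op 1 (RCL M3): stack=[0] mem=[0,0,0,0]
After op 2 (dup): stack=[0,0] mem=[0,0,0,0]
After op 3 (/): stack=[0] mem=[0,0,0,0]
After op 4 (push 20): stack=[0,20] mem=[0,0,0,0]
After op 5 (RCL M0): stack=[0,20,0] mem=[0,0,0,0]
After op 6 (STO M0): stack=[0,20] mem=[0,0,0,0]
After op 7 (dup): stack=[0,20,20] mem=[0,0,0,0]
After op 8 (swap): stack=[0,20,20] mem=[0,0,0,0]
After op 9 (pop): stack=[0,20] mem=[0,0,0,0]
After op 10 (RCL M0): stack=[0,20,0] mem=[0,0,0,0]
After op 11 (STO M0): stack=[0,20] mem=[0,0,0,0]
After op 12 (*): stack=[0] mem=[0,0,0,0]
After op 13 (push 14): stack=[0,14] mem=[0,0,0,0]
After op 14 (dup): stack=[0,14,14] mem=[0,0,0,0]
After op 15 (+): stack=[0,28] mem=[0,0,0,0]
After op 16 (+): stack=[28] mem=[0,0,0,0]

Answer: 28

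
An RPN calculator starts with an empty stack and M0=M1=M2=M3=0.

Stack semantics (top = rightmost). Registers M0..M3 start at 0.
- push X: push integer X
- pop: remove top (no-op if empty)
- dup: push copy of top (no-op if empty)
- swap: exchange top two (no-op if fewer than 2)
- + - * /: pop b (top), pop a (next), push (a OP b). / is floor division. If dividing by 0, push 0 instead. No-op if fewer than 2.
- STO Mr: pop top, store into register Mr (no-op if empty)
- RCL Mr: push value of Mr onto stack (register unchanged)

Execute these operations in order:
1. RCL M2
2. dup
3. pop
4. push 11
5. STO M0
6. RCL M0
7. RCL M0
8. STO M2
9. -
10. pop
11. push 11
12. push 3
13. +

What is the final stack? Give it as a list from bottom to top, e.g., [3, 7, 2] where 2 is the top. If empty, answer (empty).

Answer: [14]

Derivation:
After op 1 (RCL M2): stack=[0] mem=[0,0,0,0]
After op 2 (dup): stack=[0,0] mem=[0,0,0,0]
After op 3 (pop): stack=[0] mem=[0,0,0,0]
After op 4 (push 11): stack=[0,11] mem=[0,0,0,0]
After op 5 (STO M0): stack=[0] mem=[11,0,0,0]
After op 6 (RCL M0): stack=[0,11] mem=[11,0,0,0]
After op 7 (RCL M0): stack=[0,11,11] mem=[11,0,0,0]
After op 8 (STO M2): stack=[0,11] mem=[11,0,11,0]
After op 9 (-): stack=[-11] mem=[11,0,11,0]
After op 10 (pop): stack=[empty] mem=[11,0,11,0]
After op 11 (push 11): stack=[11] mem=[11,0,11,0]
After op 12 (push 3): stack=[11,3] mem=[11,0,11,0]
After op 13 (+): stack=[14] mem=[11,0,11,0]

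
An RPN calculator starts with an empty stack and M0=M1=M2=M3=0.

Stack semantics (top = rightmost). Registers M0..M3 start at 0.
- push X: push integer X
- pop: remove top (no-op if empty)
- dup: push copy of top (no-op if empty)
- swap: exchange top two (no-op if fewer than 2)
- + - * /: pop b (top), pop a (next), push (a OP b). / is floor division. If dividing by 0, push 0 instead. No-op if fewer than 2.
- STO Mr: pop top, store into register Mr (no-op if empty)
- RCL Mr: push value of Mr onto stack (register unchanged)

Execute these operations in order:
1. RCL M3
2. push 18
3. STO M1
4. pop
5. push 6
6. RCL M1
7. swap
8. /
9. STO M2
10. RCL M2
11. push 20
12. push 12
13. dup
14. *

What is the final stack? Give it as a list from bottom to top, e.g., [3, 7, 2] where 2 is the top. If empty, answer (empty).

After op 1 (RCL M3): stack=[0] mem=[0,0,0,0]
After op 2 (push 18): stack=[0,18] mem=[0,0,0,0]
After op 3 (STO M1): stack=[0] mem=[0,18,0,0]
After op 4 (pop): stack=[empty] mem=[0,18,0,0]
After op 5 (push 6): stack=[6] mem=[0,18,0,0]
After op 6 (RCL M1): stack=[6,18] mem=[0,18,0,0]
After op 7 (swap): stack=[18,6] mem=[0,18,0,0]
After op 8 (/): stack=[3] mem=[0,18,0,0]
After op 9 (STO M2): stack=[empty] mem=[0,18,3,0]
After op 10 (RCL M2): stack=[3] mem=[0,18,3,0]
After op 11 (push 20): stack=[3,20] mem=[0,18,3,0]
After op 12 (push 12): stack=[3,20,12] mem=[0,18,3,0]
After op 13 (dup): stack=[3,20,12,12] mem=[0,18,3,0]
After op 14 (*): stack=[3,20,144] mem=[0,18,3,0]

Answer: [3, 20, 144]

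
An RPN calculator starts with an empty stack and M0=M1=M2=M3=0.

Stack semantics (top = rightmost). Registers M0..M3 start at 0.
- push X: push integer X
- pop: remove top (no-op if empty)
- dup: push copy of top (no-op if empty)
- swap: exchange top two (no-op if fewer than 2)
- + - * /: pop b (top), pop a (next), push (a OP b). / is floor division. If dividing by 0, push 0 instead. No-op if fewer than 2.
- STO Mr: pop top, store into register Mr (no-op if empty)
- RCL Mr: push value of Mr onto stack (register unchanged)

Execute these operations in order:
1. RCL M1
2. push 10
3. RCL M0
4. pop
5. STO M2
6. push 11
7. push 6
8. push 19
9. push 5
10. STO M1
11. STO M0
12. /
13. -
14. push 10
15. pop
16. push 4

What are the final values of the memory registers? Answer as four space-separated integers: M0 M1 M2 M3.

Answer: 19 5 10 0

Derivation:
After op 1 (RCL M1): stack=[0] mem=[0,0,0,0]
After op 2 (push 10): stack=[0,10] mem=[0,0,0,0]
After op 3 (RCL M0): stack=[0,10,0] mem=[0,0,0,0]
After op 4 (pop): stack=[0,10] mem=[0,0,0,0]
After op 5 (STO M2): stack=[0] mem=[0,0,10,0]
After op 6 (push 11): stack=[0,11] mem=[0,0,10,0]
After op 7 (push 6): stack=[0,11,6] mem=[0,0,10,0]
After op 8 (push 19): stack=[0,11,6,19] mem=[0,0,10,0]
After op 9 (push 5): stack=[0,11,6,19,5] mem=[0,0,10,0]
After op 10 (STO M1): stack=[0,11,6,19] mem=[0,5,10,0]
After op 11 (STO M0): stack=[0,11,6] mem=[19,5,10,0]
After op 12 (/): stack=[0,1] mem=[19,5,10,0]
After op 13 (-): stack=[-1] mem=[19,5,10,0]
After op 14 (push 10): stack=[-1,10] mem=[19,5,10,0]
After op 15 (pop): stack=[-1] mem=[19,5,10,0]
After op 16 (push 4): stack=[-1,4] mem=[19,5,10,0]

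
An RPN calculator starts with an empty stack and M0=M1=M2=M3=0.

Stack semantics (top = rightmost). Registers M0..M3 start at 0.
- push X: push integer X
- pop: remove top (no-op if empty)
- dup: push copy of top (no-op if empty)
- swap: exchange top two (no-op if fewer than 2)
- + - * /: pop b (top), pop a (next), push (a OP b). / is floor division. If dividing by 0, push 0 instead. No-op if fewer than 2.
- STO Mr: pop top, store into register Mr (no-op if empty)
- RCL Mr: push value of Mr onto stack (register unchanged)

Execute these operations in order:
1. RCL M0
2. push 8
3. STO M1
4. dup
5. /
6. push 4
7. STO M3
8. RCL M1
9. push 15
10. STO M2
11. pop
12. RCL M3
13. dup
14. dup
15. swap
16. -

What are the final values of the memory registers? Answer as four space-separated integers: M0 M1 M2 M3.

After op 1 (RCL M0): stack=[0] mem=[0,0,0,0]
After op 2 (push 8): stack=[0,8] mem=[0,0,0,0]
After op 3 (STO M1): stack=[0] mem=[0,8,0,0]
After op 4 (dup): stack=[0,0] mem=[0,8,0,0]
After op 5 (/): stack=[0] mem=[0,8,0,0]
After op 6 (push 4): stack=[0,4] mem=[0,8,0,0]
After op 7 (STO M3): stack=[0] mem=[0,8,0,4]
After op 8 (RCL M1): stack=[0,8] mem=[0,8,0,4]
After op 9 (push 15): stack=[0,8,15] mem=[0,8,0,4]
After op 10 (STO M2): stack=[0,8] mem=[0,8,15,4]
After op 11 (pop): stack=[0] mem=[0,8,15,4]
After op 12 (RCL M3): stack=[0,4] mem=[0,8,15,4]
After op 13 (dup): stack=[0,4,4] mem=[0,8,15,4]
After op 14 (dup): stack=[0,4,4,4] mem=[0,8,15,4]
After op 15 (swap): stack=[0,4,4,4] mem=[0,8,15,4]
After op 16 (-): stack=[0,4,0] mem=[0,8,15,4]

Answer: 0 8 15 4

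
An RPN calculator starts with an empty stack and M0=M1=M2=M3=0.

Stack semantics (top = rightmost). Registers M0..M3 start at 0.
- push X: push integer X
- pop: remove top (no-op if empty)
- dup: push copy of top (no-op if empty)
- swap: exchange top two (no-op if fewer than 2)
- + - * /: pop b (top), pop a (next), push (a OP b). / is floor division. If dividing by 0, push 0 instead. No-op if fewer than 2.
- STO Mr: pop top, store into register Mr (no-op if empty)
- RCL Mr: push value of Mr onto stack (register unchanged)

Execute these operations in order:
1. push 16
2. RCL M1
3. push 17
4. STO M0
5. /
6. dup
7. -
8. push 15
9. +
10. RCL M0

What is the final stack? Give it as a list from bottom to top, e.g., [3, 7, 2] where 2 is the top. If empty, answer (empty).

After op 1 (push 16): stack=[16] mem=[0,0,0,0]
After op 2 (RCL M1): stack=[16,0] mem=[0,0,0,0]
After op 3 (push 17): stack=[16,0,17] mem=[0,0,0,0]
After op 4 (STO M0): stack=[16,0] mem=[17,0,0,0]
After op 5 (/): stack=[0] mem=[17,0,0,0]
After op 6 (dup): stack=[0,0] mem=[17,0,0,0]
After op 7 (-): stack=[0] mem=[17,0,0,0]
After op 8 (push 15): stack=[0,15] mem=[17,0,0,0]
After op 9 (+): stack=[15] mem=[17,0,0,0]
After op 10 (RCL M0): stack=[15,17] mem=[17,0,0,0]

Answer: [15, 17]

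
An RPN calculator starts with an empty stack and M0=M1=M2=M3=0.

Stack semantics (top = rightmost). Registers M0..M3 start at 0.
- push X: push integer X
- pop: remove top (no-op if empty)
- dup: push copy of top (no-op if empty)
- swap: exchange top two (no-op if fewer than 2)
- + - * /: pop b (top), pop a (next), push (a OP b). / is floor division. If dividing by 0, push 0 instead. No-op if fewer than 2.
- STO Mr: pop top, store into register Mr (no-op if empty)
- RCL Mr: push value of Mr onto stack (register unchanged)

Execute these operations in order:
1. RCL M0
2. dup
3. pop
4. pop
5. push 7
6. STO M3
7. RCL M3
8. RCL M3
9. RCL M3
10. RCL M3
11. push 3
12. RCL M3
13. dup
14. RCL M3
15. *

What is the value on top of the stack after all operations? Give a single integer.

After op 1 (RCL M0): stack=[0] mem=[0,0,0,0]
After op 2 (dup): stack=[0,0] mem=[0,0,0,0]
After op 3 (pop): stack=[0] mem=[0,0,0,0]
After op 4 (pop): stack=[empty] mem=[0,0,0,0]
After op 5 (push 7): stack=[7] mem=[0,0,0,0]
After op 6 (STO M3): stack=[empty] mem=[0,0,0,7]
After op 7 (RCL M3): stack=[7] mem=[0,0,0,7]
After op 8 (RCL M3): stack=[7,7] mem=[0,0,0,7]
After op 9 (RCL M3): stack=[7,7,7] mem=[0,0,0,7]
After op 10 (RCL M3): stack=[7,7,7,7] mem=[0,0,0,7]
After op 11 (push 3): stack=[7,7,7,7,3] mem=[0,0,0,7]
After op 12 (RCL M3): stack=[7,7,7,7,3,7] mem=[0,0,0,7]
After op 13 (dup): stack=[7,7,7,7,3,7,7] mem=[0,0,0,7]
After op 14 (RCL M3): stack=[7,7,7,7,3,7,7,7] mem=[0,0,0,7]
After op 15 (*): stack=[7,7,7,7,3,7,49] mem=[0,0,0,7]

Answer: 49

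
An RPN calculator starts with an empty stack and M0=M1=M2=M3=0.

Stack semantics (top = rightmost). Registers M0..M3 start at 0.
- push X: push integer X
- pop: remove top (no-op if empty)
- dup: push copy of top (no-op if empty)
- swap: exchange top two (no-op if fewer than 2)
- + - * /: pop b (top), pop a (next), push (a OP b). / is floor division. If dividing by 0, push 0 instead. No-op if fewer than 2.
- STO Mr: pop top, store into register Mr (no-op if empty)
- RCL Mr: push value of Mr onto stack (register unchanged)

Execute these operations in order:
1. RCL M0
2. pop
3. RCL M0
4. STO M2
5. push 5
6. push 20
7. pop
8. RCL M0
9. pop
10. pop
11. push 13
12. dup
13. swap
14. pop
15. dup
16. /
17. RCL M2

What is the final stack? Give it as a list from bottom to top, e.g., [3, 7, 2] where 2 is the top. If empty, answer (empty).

After op 1 (RCL M0): stack=[0] mem=[0,0,0,0]
After op 2 (pop): stack=[empty] mem=[0,0,0,0]
After op 3 (RCL M0): stack=[0] mem=[0,0,0,0]
After op 4 (STO M2): stack=[empty] mem=[0,0,0,0]
After op 5 (push 5): stack=[5] mem=[0,0,0,0]
After op 6 (push 20): stack=[5,20] mem=[0,0,0,0]
After op 7 (pop): stack=[5] mem=[0,0,0,0]
After op 8 (RCL M0): stack=[5,0] mem=[0,0,0,0]
After op 9 (pop): stack=[5] mem=[0,0,0,0]
After op 10 (pop): stack=[empty] mem=[0,0,0,0]
After op 11 (push 13): stack=[13] mem=[0,0,0,0]
After op 12 (dup): stack=[13,13] mem=[0,0,0,0]
After op 13 (swap): stack=[13,13] mem=[0,0,0,0]
After op 14 (pop): stack=[13] mem=[0,0,0,0]
After op 15 (dup): stack=[13,13] mem=[0,0,0,0]
After op 16 (/): stack=[1] mem=[0,0,0,0]
After op 17 (RCL M2): stack=[1,0] mem=[0,0,0,0]

Answer: [1, 0]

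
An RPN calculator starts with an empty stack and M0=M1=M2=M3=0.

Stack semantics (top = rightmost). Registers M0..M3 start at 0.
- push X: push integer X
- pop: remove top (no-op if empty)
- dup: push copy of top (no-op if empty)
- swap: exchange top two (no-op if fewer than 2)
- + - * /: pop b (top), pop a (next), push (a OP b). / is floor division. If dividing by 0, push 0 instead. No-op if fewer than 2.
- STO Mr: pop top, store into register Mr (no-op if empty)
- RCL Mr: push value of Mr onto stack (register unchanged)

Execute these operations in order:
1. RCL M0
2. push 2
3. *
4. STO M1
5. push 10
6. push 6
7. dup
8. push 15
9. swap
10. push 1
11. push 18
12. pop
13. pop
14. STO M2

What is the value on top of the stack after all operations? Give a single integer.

Answer: 15

Derivation:
After op 1 (RCL M0): stack=[0] mem=[0,0,0,0]
After op 2 (push 2): stack=[0,2] mem=[0,0,0,0]
After op 3 (*): stack=[0] mem=[0,0,0,0]
After op 4 (STO M1): stack=[empty] mem=[0,0,0,0]
After op 5 (push 10): stack=[10] mem=[0,0,0,0]
After op 6 (push 6): stack=[10,6] mem=[0,0,0,0]
After op 7 (dup): stack=[10,6,6] mem=[0,0,0,0]
After op 8 (push 15): stack=[10,6,6,15] mem=[0,0,0,0]
After op 9 (swap): stack=[10,6,15,6] mem=[0,0,0,0]
After op 10 (push 1): stack=[10,6,15,6,1] mem=[0,0,0,0]
After op 11 (push 18): stack=[10,6,15,6,1,18] mem=[0,0,0,0]
After op 12 (pop): stack=[10,6,15,6,1] mem=[0,0,0,0]
After op 13 (pop): stack=[10,6,15,6] mem=[0,0,0,0]
After op 14 (STO M2): stack=[10,6,15] mem=[0,0,6,0]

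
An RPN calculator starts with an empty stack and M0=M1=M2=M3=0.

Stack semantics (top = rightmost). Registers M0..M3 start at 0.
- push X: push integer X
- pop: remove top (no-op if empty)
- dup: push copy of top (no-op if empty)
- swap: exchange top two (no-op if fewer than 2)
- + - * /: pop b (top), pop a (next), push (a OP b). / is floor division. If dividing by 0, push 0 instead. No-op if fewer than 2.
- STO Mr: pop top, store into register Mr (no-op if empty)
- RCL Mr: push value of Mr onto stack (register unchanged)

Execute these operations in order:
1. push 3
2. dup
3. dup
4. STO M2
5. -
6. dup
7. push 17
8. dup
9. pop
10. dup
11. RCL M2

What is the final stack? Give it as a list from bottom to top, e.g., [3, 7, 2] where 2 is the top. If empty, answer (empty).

After op 1 (push 3): stack=[3] mem=[0,0,0,0]
After op 2 (dup): stack=[3,3] mem=[0,0,0,0]
After op 3 (dup): stack=[3,3,3] mem=[0,0,0,0]
After op 4 (STO M2): stack=[3,3] mem=[0,0,3,0]
After op 5 (-): stack=[0] mem=[0,0,3,0]
After op 6 (dup): stack=[0,0] mem=[0,0,3,0]
After op 7 (push 17): stack=[0,0,17] mem=[0,0,3,0]
After op 8 (dup): stack=[0,0,17,17] mem=[0,0,3,0]
After op 9 (pop): stack=[0,0,17] mem=[0,0,3,0]
After op 10 (dup): stack=[0,0,17,17] mem=[0,0,3,0]
After op 11 (RCL M2): stack=[0,0,17,17,3] mem=[0,0,3,0]

Answer: [0, 0, 17, 17, 3]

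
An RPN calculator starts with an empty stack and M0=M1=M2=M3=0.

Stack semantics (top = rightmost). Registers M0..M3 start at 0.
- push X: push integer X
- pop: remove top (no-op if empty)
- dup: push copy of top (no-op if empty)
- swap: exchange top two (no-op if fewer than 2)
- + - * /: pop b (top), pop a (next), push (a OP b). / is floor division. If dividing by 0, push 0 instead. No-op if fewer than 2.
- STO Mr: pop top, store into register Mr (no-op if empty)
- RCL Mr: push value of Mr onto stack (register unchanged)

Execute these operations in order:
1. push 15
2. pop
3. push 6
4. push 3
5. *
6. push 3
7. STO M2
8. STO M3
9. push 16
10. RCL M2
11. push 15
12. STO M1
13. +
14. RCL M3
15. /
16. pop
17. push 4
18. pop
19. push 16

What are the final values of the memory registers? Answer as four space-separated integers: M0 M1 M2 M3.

Answer: 0 15 3 18

Derivation:
After op 1 (push 15): stack=[15] mem=[0,0,0,0]
After op 2 (pop): stack=[empty] mem=[0,0,0,0]
After op 3 (push 6): stack=[6] mem=[0,0,0,0]
After op 4 (push 3): stack=[6,3] mem=[0,0,0,0]
After op 5 (*): stack=[18] mem=[0,0,0,0]
After op 6 (push 3): stack=[18,3] mem=[0,0,0,0]
After op 7 (STO M2): stack=[18] mem=[0,0,3,0]
After op 8 (STO M3): stack=[empty] mem=[0,0,3,18]
After op 9 (push 16): stack=[16] mem=[0,0,3,18]
After op 10 (RCL M2): stack=[16,3] mem=[0,0,3,18]
After op 11 (push 15): stack=[16,3,15] mem=[0,0,3,18]
After op 12 (STO M1): stack=[16,3] mem=[0,15,3,18]
After op 13 (+): stack=[19] mem=[0,15,3,18]
After op 14 (RCL M3): stack=[19,18] mem=[0,15,3,18]
After op 15 (/): stack=[1] mem=[0,15,3,18]
After op 16 (pop): stack=[empty] mem=[0,15,3,18]
After op 17 (push 4): stack=[4] mem=[0,15,3,18]
After op 18 (pop): stack=[empty] mem=[0,15,3,18]
After op 19 (push 16): stack=[16] mem=[0,15,3,18]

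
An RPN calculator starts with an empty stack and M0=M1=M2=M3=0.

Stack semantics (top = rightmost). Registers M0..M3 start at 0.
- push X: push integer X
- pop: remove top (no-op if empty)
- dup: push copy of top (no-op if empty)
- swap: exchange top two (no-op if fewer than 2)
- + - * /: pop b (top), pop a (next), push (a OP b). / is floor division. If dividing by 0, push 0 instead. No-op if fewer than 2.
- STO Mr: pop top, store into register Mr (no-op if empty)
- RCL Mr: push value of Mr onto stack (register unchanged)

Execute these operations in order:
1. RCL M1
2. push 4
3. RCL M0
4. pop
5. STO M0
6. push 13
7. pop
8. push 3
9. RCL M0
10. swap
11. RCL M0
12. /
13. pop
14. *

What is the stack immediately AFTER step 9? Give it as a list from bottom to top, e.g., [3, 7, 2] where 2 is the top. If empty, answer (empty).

After op 1 (RCL M1): stack=[0] mem=[0,0,0,0]
After op 2 (push 4): stack=[0,4] mem=[0,0,0,0]
After op 3 (RCL M0): stack=[0,4,0] mem=[0,0,0,0]
After op 4 (pop): stack=[0,4] mem=[0,0,0,0]
After op 5 (STO M0): stack=[0] mem=[4,0,0,0]
After op 6 (push 13): stack=[0,13] mem=[4,0,0,0]
After op 7 (pop): stack=[0] mem=[4,0,0,0]
After op 8 (push 3): stack=[0,3] mem=[4,0,0,0]
After op 9 (RCL M0): stack=[0,3,4] mem=[4,0,0,0]

[0, 3, 4]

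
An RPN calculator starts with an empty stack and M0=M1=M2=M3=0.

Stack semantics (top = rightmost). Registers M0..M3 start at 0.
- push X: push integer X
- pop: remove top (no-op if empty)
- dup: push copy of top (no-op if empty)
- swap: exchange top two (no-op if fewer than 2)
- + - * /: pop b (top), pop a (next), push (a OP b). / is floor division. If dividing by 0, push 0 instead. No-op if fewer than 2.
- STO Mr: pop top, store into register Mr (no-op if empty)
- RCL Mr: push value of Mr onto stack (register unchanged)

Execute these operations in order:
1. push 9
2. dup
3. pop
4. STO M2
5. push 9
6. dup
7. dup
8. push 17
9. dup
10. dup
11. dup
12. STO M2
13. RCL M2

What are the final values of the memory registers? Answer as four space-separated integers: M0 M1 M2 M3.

Answer: 0 0 17 0

Derivation:
After op 1 (push 9): stack=[9] mem=[0,0,0,0]
After op 2 (dup): stack=[9,9] mem=[0,0,0,0]
After op 3 (pop): stack=[9] mem=[0,0,0,0]
After op 4 (STO M2): stack=[empty] mem=[0,0,9,0]
After op 5 (push 9): stack=[9] mem=[0,0,9,0]
After op 6 (dup): stack=[9,9] mem=[0,0,9,0]
After op 7 (dup): stack=[9,9,9] mem=[0,0,9,0]
After op 8 (push 17): stack=[9,9,9,17] mem=[0,0,9,0]
After op 9 (dup): stack=[9,9,9,17,17] mem=[0,0,9,0]
After op 10 (dup): stack=[9,9,9,17,17,17] mem=[0,0,9,0]
After op 11 (dup): stack=[9,9,9,17,17,17,17] mem=[0,0,9,0]
After op 12 (STO M2): stack=[9,9,9,17,17,17] mem=[0,0,17,0]
After op 13 (RCL M2): stack=[9,9,9,17,17,17,17] mem=[0,0,17,0]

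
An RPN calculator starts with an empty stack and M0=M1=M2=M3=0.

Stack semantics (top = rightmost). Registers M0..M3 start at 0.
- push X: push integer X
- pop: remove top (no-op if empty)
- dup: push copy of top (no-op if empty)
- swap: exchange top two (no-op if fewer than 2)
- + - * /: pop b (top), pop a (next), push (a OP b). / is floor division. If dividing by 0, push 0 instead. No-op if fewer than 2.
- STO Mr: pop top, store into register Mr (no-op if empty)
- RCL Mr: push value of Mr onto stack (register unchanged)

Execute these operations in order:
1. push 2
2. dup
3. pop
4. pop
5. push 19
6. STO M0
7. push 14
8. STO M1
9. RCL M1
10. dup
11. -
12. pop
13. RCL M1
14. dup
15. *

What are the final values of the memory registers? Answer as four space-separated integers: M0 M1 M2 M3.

Answer: 19 14 0 0

Derivation:
After op 1 (push 2): stack=[2] mem=[0,0,0,0]
After op 2 (dup): stack=[2,2] mem=[0,0,0,0]
After op 3 (pop): stack=[2] mem=[0,0,0,0]
After op 4 (pop): stack=[empty] mem=[0,0,0,0]
After op 5 (push 19): stack=[19] mem=[0,0,0,0]
After op 6 (STO M0): stack=[empty] mem=[19,0,0,0]
After op 7 (push 14): stack=[14] mem=[19,0,0,0]
After op 8 (STO M1): stack=[empty] mem=[19,14,0,0]
After op 9 (RCL M1): stack=[14] mem=[19,14,0,0]
After op 10 (dup): stack=[14,14] mem=[19,14,0,0]
After op 11 (-): stack=[0] mem=[19,14,0,0]
After op 12 (pop): stack=[empty] mem=[19,14,0,0]
After op 13 (RCL M1): stack=[14] mem=[19,14,0,0]
After op 14 (dup): stack=[14,14] mem=[19,14,0,0]
After op 15 (*): stack=[196] mem=[19,14,0,0]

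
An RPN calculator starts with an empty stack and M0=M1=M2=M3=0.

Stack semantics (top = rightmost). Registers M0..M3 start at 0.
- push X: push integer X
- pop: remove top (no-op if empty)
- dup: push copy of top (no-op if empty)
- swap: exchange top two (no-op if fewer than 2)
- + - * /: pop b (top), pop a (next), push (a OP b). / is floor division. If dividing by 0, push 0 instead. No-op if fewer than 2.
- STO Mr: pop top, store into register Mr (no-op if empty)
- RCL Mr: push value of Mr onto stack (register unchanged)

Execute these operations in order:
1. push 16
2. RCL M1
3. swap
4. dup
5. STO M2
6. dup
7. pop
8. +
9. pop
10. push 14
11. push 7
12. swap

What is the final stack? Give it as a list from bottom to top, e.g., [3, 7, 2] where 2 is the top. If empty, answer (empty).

Answer: [7, 14]

Derivation:
After op 1 (push 16): stack=[16] mem=[0,0,0,0]
After op 2 (RCL M1): stack=[16,0] mem=[0,0,0,0]
After op 3 (swap): stack=[0,16] mem=[0,0,0,0]
After op 4 (dup): stack=[0,16,16] mem=[0,0,0,0]
After op 5 (STO M2): stack=[0,16] mem=[0,0,16,0]
After op 6 (dup): stack=[0,16,16] mem=[0,0,16,0]
After op 7 (pop): stack=[0,16] mem=[0,0,16,0]
After op 8 (+): stack=[16] mem=[0,0,16,0]
After op 9 (pop): stack=[empty] mem=[0,0,16,0]
After op 10 (push 14): stack=[14] mem=[0,0,16,0]
After op 11 (push 7): stack=[14,7] mem=[0,0,16,0]
After op 12 (swap): stack=[7,14] mem=[0,0,16,0]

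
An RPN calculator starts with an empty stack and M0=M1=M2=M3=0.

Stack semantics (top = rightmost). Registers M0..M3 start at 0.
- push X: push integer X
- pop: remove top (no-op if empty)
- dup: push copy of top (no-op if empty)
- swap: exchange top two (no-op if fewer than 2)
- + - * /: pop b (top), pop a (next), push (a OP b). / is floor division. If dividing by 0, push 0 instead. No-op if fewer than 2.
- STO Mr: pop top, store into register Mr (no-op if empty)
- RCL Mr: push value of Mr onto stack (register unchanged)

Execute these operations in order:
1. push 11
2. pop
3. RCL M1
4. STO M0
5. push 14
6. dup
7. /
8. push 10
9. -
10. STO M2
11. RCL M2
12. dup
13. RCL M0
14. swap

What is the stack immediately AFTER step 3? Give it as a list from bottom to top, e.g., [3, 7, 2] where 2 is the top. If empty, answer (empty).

After op 1 (push 11): stack=[11] mem=[0,0,0,0]
After op 2 (pop): stack=[empty] mem=[0,0,0,0]
After op 3 (RCL M1): stack=[0] mem=[0,0,0,0]

[0]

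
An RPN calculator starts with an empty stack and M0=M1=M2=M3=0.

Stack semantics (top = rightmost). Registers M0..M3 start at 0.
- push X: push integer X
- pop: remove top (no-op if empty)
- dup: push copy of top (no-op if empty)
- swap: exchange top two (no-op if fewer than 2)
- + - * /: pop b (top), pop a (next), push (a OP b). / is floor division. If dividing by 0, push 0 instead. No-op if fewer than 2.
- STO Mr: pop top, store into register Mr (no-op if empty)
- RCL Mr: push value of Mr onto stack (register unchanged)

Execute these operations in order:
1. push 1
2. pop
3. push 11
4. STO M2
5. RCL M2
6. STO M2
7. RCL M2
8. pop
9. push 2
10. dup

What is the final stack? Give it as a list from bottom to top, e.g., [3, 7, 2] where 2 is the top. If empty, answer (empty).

Answer: [2, 2]

Derivation:
After op 1 (push 1): stack=[1] mem=[0,0,0,0]
After op 2 (pop): stack=[empty] mem=[0,0,0,0]
After op 3 (push 11): stack=[11] mem=[0,0,0,0]
After op 4 (STO M2): stack=[empty] mem=[0,0,11,0]
After op 5 (RCL M2): stack=[11] mem=[0,0,11,0]
After op 6 (STO M2): stack=[empty] mem=[0,0,11,0]
After op 7 (RCL M2): stack=[11] mem=[0,0,11,0]
After op 8 (pop): stack=[empty] mem=[0,0,11,0]
After op 9 (push 2): stack=[2] mem=[0,0,11,0]
After op 10 (dup): stack=[2,2] mem=[0,0,11,0]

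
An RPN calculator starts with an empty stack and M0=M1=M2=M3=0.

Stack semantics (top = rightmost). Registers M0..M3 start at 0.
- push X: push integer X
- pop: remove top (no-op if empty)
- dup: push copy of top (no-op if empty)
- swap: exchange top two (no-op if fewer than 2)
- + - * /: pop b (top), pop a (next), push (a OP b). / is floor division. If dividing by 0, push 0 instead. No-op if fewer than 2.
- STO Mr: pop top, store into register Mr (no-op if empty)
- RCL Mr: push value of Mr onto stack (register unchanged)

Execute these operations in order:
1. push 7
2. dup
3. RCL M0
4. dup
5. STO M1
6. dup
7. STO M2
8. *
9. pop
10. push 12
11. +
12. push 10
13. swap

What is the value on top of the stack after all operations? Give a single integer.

After op 1 (push 7): stack=[7] mem=[0,0,0,0]
After op 2 (dup): stack=[7,7] mem=[0,0,0,0]
After op 3 (RCL M0): stack=[7,7,0] mem=[0,0,0,0]
After op 4 (dup): stack=[7,7,0,0] mem=[0,0,0,0]
After op 5 (STO M1): stack=[7,7,0] mem=[0,0,0,0]
After op 6 (dup): stack=[7,7,0,0] mem=[0,0,0,0]
After op 7 (STO M2): stack=[7,7,0] mem=[0,0,0,0]
After op 8 (*): stack=[7,0] mem=[0,0,0,0]
After op 9 (pop): stack=[7] mem=[0,0,0,0]
After op 10 (push 12): stack=[7,12] mem=[0,0,0,0]
After op 11 (+): stack=[19] mem=[0,0,0,0]
After op 12 (push 10): stack=[19,10] mem=[0,0,0,0]
After op 13 (swap): stack=[10,19] mem=[0,0,0,0]

Answer: 19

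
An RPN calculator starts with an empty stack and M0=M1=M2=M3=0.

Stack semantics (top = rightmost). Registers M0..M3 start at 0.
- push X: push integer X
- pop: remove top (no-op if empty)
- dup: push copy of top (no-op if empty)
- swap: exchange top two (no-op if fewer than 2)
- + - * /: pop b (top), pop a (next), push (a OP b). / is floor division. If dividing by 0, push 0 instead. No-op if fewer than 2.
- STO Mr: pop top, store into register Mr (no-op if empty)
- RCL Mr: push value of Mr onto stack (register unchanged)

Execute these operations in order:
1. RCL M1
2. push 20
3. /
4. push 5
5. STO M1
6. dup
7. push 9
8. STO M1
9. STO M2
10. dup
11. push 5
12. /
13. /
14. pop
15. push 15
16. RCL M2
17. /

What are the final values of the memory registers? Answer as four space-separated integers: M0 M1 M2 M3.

Answer: 0 9 0 0

Derivation:
After op 1 (RCL M1): stack=[0] mem=[0,0,0,0]
After op 2 (push 20): stack=[0,20] mem=[0,0,0,0]
After op 3 (/): stack=[0] mem=[0,0,0,0]
After op 4 (push 5): stack=[0,5] mem=[0,0,0,0]
After op 5 (STO M1): stack=[0] mem=[0,5,0,0]
After op 6 (dup): stack=[0,0] mem=[0,5,0,0]
After op 7 (push 9): stack=[0,0,9] mem=[0,5,0,0]
After op 8 (STO M1): stack=[0,0] mem=[0,9,0,0]
After op 9 (STO M2): stack=[0] mem=[0,9,0,0]
After op 10 (dup): stack=[0,0] mem=[0,9,0,0]
After op 11 (push 5): stack=[0,0,5] mem=[0,9,0,0]
After op 12 (/): stack=[0,0] mem=[0,9,0,0]
After op 13 (/): stack=[0] mem=[0,9,0,0]
After op 14 (pop): stack=[empty] mem=[0,9,0,0]
After op 15 (push 15): stack=[15] mem=[0,9,0,0]
After op 16 (RCL M2): stack=[15,0] mem=[0,9,0,0]
After op 17 (/): stack=[0] mem=[0,9,0,0]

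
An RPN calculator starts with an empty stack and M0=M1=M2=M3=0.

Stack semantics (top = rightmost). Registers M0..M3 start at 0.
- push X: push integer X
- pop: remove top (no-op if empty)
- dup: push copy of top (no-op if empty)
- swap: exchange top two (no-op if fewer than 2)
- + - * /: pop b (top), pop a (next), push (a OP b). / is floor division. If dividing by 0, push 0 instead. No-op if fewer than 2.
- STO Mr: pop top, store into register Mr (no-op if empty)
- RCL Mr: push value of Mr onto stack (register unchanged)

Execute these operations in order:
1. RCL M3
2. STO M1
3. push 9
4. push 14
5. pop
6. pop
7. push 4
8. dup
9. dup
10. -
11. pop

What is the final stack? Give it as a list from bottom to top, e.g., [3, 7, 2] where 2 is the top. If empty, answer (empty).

After op 1 (RCL M3): stack=[0] mem=[0,0,0,0]
After op 2 (STO M1): stack=[empty] mem=[0,0,0,0]
After op 3 (push 9): stack=[9] mem=[0,0,0,0]
After op 4 (push 14): stack=[9,14] mem=[0,0,0,0]
After op 5 (pop): stack=[9] mem=[0,0,0,0]
After op 6 (pop): stack=[empty] mem=[0,0,0,0]
After op 7 (push 4): stack=[4] mem=[0,0,0,0]
After op 8 (dup): stack=[4,4] mem=[0,0,0,0]
After op 9 (dup): stack=[4,4,4] mem=[0,0,0,0]
After op 10 (-): stack=[4,0] mem=[0,0,0,0]
After op 11 (pop): stack=[4] mem=[0,0,0,0]

Answer: [4]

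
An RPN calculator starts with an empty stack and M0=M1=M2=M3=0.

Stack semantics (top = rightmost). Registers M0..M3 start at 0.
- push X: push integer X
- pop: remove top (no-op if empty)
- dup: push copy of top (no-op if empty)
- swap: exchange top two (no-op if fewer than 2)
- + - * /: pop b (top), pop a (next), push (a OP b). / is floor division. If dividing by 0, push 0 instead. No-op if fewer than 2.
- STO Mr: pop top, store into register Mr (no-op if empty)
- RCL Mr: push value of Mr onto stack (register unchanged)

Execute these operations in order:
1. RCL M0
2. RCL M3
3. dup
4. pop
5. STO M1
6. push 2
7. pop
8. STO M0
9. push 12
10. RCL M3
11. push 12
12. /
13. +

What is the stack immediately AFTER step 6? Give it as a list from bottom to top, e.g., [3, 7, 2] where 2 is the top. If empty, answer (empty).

After op 1 (RCL M0): stack=[0] mem=[0,0,0,0]
After op 2 (RCL M3): stack=[0,0] mem=[0,0,0,0]
After op 3 (dup): stack=[0,0,0] mem=[0,0,0,0]
After op 4 (pop): stack=[0,0] mem=[0,0,0,0]
After op 5 (STO M1): stack=[0] mem=[0,0,0,0]
After op 6 (push 2): stack=[0,2] mem=[0,0,0,0]

[0, 2]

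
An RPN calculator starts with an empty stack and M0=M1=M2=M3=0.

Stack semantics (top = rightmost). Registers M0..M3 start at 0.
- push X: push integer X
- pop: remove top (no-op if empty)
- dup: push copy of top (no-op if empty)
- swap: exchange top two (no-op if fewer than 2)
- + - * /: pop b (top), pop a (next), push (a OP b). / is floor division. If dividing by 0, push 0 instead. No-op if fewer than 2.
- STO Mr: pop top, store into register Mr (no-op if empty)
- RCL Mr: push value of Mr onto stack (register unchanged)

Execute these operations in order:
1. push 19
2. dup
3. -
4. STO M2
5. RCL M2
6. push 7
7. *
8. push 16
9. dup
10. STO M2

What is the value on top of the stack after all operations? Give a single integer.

Answer: 16

Derivation:
After op 1 (push 19): stack=[19] mem=[0,0,0,0]
After op 2 (dup): stack=[19,19] mem=[0,0,0,0]
After op 3 (-): stack=[0] mem=[0,0,0,0]
After op 4 (STO M2): stack=[empty] mem=[0,0,0,0]
After op 5 (RCL M2): stack=[0] mem=[0,0,0,0]
After op 6 (push 7): stack=[0,7] mem=[0,0,0,0]
After op 7 (*): stack=[0] mem=[0,0,0,0]
After op 8 (push 16): stack=[0,16] mem=[0,0,0,0]
After op 9 (dup): stack=[0,16,16] mem=[0,0,0,0]
After op 10 (STO M2): stack=[0,16] mem=[0,0,16,0]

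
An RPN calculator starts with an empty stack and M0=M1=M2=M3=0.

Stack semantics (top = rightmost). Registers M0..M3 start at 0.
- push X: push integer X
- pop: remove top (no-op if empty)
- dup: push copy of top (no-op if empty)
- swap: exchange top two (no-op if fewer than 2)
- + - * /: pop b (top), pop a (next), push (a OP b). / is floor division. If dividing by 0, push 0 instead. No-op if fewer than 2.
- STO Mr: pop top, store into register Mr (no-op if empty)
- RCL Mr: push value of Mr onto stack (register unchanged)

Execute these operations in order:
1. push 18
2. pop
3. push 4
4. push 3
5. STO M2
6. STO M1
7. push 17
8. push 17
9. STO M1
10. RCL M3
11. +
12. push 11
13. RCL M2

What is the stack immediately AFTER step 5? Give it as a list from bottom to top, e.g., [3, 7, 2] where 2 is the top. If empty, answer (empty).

After op 1 (push 18): stack=[18] mem=[0,0,0,0]
After op 2 (pop): stack=[empty] mem=[0,0,0,0]
After op 3 (push 4): stack=[4] mem=[0,0,0,0]
After op 4 (push 3): stack=[4,3] mem=[0,0,0,0]
After op 5 (STO M2): stack=[4] mem=[0,0,3,0]

[4]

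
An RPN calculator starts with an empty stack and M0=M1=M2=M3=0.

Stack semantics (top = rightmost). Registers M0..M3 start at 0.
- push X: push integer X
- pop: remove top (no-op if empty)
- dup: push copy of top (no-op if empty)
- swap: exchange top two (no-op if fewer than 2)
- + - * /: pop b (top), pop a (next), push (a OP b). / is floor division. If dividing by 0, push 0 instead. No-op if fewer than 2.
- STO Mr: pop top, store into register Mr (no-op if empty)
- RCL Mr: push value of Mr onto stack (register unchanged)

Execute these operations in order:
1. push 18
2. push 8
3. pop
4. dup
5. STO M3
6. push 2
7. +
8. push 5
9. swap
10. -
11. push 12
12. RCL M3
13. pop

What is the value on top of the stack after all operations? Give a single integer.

After op 1 (push 18): stack=[18] mem=[0,0,0,0]
After op 2 (push 8): stack=[18,8] mem=[0,0,0,0]
After op 3 (pop): stack=[18] mem=[0,0,0,0]
After op 4 (dup): stack=[18,18] mem=[0,0,0,0]
After op 5 (STO M3): stack=[18] mem=[0,0,0,18]
After op 6 (push 2): stack=[18,2] mem=[0,0,0,18]
After op 7 (+): stack=[20] mem=[0,0,0,18]
After op 8 (push 5): stack=[20,5] mem=[0,0,0,18]
After op 9 (swap): stack=[5,20] mem=[0,0,0,18]
After op 10 (-): stack=[-15] mem=[0,0,0,18]
After op 11 (push 12): stack=[-15,12] mem=[0,0,0,18]
After op 12 (RCL M3): stack=[-15,12,18] mem=[0,0,0,18]
After op 13 (pop): stack=[-15,12] mem=[0,0,0,18]

Answer: 12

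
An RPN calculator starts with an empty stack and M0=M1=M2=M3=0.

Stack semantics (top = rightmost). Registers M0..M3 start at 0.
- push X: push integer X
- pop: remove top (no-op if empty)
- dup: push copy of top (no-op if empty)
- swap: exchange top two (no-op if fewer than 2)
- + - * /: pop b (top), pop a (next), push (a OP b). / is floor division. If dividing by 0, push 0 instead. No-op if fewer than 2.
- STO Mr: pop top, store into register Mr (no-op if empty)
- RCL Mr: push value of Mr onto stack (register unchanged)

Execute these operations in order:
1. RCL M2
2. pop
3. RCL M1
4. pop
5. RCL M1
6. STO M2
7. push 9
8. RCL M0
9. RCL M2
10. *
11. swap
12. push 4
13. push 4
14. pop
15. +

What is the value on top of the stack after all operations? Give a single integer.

Answer: 13

Derivation:
After op 1 (RCL M2): stack=[0] mem=[0,0,0,0]
After op 2 (pop): stack=[empty] mem=[0,0,0,0]
After op 3 (RCL M1): stack=[0] mem=[0,0,0,0]
After op 4 (pop): stack=[empty] mem=[0,0,0,0]
After op 5 (RCL M1): stack=[0] mem=[0,0,0,0]
After op 6 (STO M2): stack=[empty] mem=[0,0,0,0]
After op 7 (push 9): stack=[9] mem=[0,0,0,0]
After op 8 (RCL M0): stack=[9,0] mem=[0,0,0,0]
After op 9 (RCL M2): stack=[9,0,0] mem=[0,0,0,0]
After op 10 (*): stack=[9,0] mem=[0,0,0,0]
After op 11 (swap): stack=[0,9] mem=[0,0,0,0]
After op 12 (push 4): stack=[0,9,4] mem=[0,0,0,0]
After op 13 (push 4): stack=[0,9,4,4] mem=[0,0,0,0]
After op 14 (pop): stack=[0,9,4] mem=[0,0,0,0]
After op 15 (+): stack=[0,13] mem=[0,0,0,0]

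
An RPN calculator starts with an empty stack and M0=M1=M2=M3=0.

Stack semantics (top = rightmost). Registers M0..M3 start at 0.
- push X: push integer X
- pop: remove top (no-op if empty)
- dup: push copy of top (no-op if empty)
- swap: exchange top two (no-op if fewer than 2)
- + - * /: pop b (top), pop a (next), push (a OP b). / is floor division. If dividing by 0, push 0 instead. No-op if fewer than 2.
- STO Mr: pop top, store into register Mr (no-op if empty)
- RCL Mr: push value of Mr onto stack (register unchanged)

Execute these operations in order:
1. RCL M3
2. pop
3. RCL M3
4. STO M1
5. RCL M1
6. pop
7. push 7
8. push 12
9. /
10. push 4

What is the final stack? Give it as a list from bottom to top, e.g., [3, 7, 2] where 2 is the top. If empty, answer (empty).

Answer: [0, 4]

Derivation:
After op 1 (RCL M3): stack=[0] mem=[0,0,0,0]
After op 2 (pop): stack=[empty] mem=[0,0,0,0]
After op 3 (RCL M3): stack=[0] mem=[0,0,0,0]
After op 4 (STO M1): stack=[empty] mem=[0,0,0,0]
After op 5 (RCL M1): stack=[0] mem=[0,0,0,0]
After op 6 (pop): stack=[empty] mem=[0,0,0,0]
After op 7 (push 7): stack=[7] mem=[0,0,0,0]
After op 8 (push 12): stack=[7,12] mem=[0,0,0,0]
After op 9 (/): stack=[0] mem=[0,0,0,0]
After op 10 (push 4): stack=[0,4] mem=[0,0,0,0]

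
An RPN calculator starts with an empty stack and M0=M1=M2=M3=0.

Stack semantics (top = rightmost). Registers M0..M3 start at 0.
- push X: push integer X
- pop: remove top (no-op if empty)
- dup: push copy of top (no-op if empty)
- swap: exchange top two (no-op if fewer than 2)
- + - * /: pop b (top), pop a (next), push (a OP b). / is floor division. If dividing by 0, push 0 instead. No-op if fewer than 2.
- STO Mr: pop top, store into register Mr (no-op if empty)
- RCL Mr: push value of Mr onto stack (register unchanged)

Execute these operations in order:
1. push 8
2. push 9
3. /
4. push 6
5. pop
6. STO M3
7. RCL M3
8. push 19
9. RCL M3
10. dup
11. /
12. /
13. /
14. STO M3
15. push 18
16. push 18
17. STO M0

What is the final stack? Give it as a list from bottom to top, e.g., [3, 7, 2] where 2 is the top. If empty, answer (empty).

After op 1 (push 8): stack=[8] mem=[0,0,0,0]
After op 2 (push 9): stack=[8,9] mem=[0,0,0,0]
After op 3 (/): stack=[0] mem=[0,0,0,0]
After op 4 (push 6): stack=[0,6] mem=[0,0,0,0]
After op 5 (pop): stack=[0] mem=[0,0,0,0]
After op 6 (STO M3): stack=[empty] mem=[0,0,0,0]
After op 7 (RCL M3): stack=[0] mem=[0,0,0,0]
After op 8 (push 19): stack=[0,19] mem=[0,0,0,0]
After op 9 (RCL M3): stack=[0,19,0] mem=[0,0,0,0]
After op 10 (dup): stack=[0,19,0,0] mem=[0,0,0,0]
After op 11 (/): stack=[0,19,0] mem=[0,0,0,0]
After op 12 (/): stack=[0,0] mem=[0,0,0,0]
After op 13 (/): stack=[0] mem=[0,0,0,0]
After op 14 (STO M3): stack=[empty] mem=[0,0,0,0]
After op 15 (push 18): stack=[18] mem=[0,0,0,0]
After op 16 (push 18): stack=[18,18] mem=[0,0,0,0]
After op 17 (STO M0): stack=[18] mem=[18,0,0,0]

Answer: [18]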